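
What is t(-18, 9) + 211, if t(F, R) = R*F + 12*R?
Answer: 157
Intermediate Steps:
t(F, R) = 12*R + F*R (t(F, R) = F*R + 12*R = 12*R + F*R)
t(-18, 9) + 211 = 9*(12 - 18) + 211 = 9*(-6) + 211 = -54 + 211 = 157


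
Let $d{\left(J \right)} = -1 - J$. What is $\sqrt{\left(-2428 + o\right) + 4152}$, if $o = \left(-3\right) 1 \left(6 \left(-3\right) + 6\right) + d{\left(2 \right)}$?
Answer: $\sqrt{1757} \approx 41.917$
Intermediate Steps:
$o = 33$ ($o = \left(-3\right) 1 \left(6 \left(-3\right) + 6\right) - 3 = - 3 \left(-18 + 6\right) - 3 = \left(-3\right) \left(-12\right) - 3 = 36 - 3 = 33$)
$\sqrt{\left(-2428 + o\right) + 4152} = \sqrt{\left(-2428 + 33\right) + 4152} = \sqrt{-2395 + 4152} = \sqrt{1757}$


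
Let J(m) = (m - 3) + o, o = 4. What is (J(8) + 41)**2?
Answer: 2500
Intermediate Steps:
J(m) = 1 + m (J(m) = (m - 3) + 4 = (-3 + m) + 4 = 1 + m)
(J(8) + 41)**2 = ((1 + 8) + 41)**2 = (9 + 41)**2 = 50**2 = 2500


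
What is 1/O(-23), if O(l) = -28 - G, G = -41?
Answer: 1/13 ≈ 0.076923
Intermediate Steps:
O(l) = 13 (O(l) = -28 - 1*(-41) = -28 + 41 = 13)
1/O(-23) = 1/13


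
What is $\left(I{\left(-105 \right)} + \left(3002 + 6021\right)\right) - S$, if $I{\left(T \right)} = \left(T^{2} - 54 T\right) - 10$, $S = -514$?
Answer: $26222$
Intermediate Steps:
$I{\left(T \right)} = -10 + T^{2} - 54 T$
$\left(I{\left(-105 \right)} + \left(3002 + 6021\right)\right) - S = \left(\left(-10 + \left(-105\right)^{2} - -5670\right) + \left(3002 + 6021\right)\right) - -514 = \left(\left(-10 + 11025 + 5670\right) + 9023\right) + 514 = \left(16685 + 9023\right) + 514 = 25708 + 514 = 26222$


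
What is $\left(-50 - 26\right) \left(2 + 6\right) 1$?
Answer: $-608$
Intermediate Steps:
$\left(-50 - 26\right) \left(2 + 6\right) 1 = - 76 \cdot 8 \cdot 1 = \left(-76\right) 8 = -608$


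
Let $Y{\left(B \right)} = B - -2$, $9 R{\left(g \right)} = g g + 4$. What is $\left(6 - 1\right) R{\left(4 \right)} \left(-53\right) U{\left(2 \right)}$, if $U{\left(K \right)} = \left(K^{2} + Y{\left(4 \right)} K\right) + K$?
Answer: $-10600$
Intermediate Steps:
$R{\left(g \right)} = \frac{4}{9} + \frac{g^{2}}{9}$ ($R{\left(g \right)} = \frac{g g + 4}{9} = \frac{g^{2} + 4}{9} = \frac{4 + g^{2}}{9} = \frac{4}{9} + \frac{g^{2}}{9}$)
$Y{\left(B \right)} = 2 + B$ ($Y{\left(B \right)} = B + 2 = 2 + B$)
$U{\left(K \right)} = K^{2} + 7 K$ ($U{\left(K \right)} = \left(K^{2} + \left(2 + 4\right) K\right) + K = \left(K^{2} + 6 K\right) + K = K^{2} + 7 K$)
$\left(6 - 1\right) R{\left(4 \right)} \left(-53\right) U{\left(2 \right)} = \left(6 - 1\right) \left(\frac{4}{9} + \frac{4^{2}}{9}\right) \left(-53\right) 2 \left(7 + 2\right) = 5 \left(\frac{4}{9} + \frac{1}{9} \cdot 16\right) \left(-53\right) 2 \cdot 9 = 5 \left(\frac{4}{9} + \frac{16}{9}\right) \left(-53\right) 18 = 5 \cdot \frac{20}{9} \left(-53\right) 18 = \frac{100}{9} \left(-53\right) 18 = \left(- \frac{5300}{9}\right) 18 = -10600$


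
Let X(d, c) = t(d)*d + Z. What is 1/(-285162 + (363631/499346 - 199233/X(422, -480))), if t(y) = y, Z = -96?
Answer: -44438797924/12672273875727283 ≈ -3.5068e-6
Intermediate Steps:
X(d, c) = -96 + d² (X(d, c) = d*d - 96 = d² - 96 = -96 + d²)
1/(-285162 + (363631/499346 - 199233/X(422, -480))) = 1/(-285162 + (363631/499346 - 199233/(-96 + 422²))) = 1/(-285162 + (363631*(1/499346) - 199233/(-96 + 178084))) = 1/(-285162 + (363631/499346 - 199233/177988)) = 1/(-285162 - 17382123595/44438797924) = 1/(-12672273875727283/44438797924) = -44438797924/12672273875727283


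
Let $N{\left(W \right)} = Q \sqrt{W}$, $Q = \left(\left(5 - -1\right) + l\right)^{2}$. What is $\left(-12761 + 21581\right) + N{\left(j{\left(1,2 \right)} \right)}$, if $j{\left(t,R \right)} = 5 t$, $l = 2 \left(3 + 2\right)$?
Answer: $8820 + 256 \sqrt{5} \approx 9392.4$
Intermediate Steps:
$l = 10$ ($l = 2 \cdot 5 = 10$)
$Q = 256$ ($Q = \left(\left(5 - -1\right) + 10\right)^{2} = \left(\left(5 + 1\right) + 10\right)^{2} = \left(6 + 10\right)^{2} = 16^{2} = 256$)
$N{\left(W \right)} = 256 \sqrt{W}$
$\left(-12761 + 21581\right) + N{\left(j{\left(1,2 \right)} \right)} = \left(-12761 + 21581\right) + 256 \sqrt{5 \cdot 1} = 8820 + 256 \sqrt{5}$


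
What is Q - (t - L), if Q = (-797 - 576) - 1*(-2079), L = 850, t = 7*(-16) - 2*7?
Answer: 1682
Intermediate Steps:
t = -126 (t = -112 - 14 = -126)
Q = 706 (Q = -1373 + 2079 = 706)
Q - (t - L) = 706 - (-126 - 1*850) = 706 - (-126 - 850) = 706 - 1*(-976) = 706 + 976 = 1682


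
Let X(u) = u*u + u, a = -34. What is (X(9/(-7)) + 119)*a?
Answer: -198866/49 ≈ -4058.5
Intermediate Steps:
X(u) = u + u² (X(u) = u² + u = u + u²)
(X(9/(-7)) + 119)*a = ((9/(-7))*(1 + 9/(-7)) + 119)*(-34) = ((9*(-⅐))*(1 + 9*(-⅐)) + 119)*(-34) = (-9*(1 - 9/7)/7 + 119)*(-34) = (-9/7*(-2/7) + 119)*(-34) = (18/49 + 119)*(-34) = (5849/49)*(-34) = -198866/49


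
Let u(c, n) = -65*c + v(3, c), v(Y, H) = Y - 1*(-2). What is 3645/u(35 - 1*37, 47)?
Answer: 27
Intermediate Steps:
v(Y, H) = 2 + Y (v(Y, H) = Y + 2 = 2 + Y)
u(c, n) = 5 - 65*c (u(c, n) = -65*c + (2 + 3) = -65*c + 5 = 5 - 65*c)
3645/u(35 - 1*37, 47) = 3645/(5 - 65*(35 - 1*37)) = 3645/(5 - 65*(35 - 37)) = 3645/(5 - 65*(-2)) = 3645/(5 + 130) = 3645/135 = 3645*(1/135) = 27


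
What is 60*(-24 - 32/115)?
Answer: -33504/23 ≈ -1456.7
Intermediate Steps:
60*(-24 - 32/115) = 60*(-2792/115) = -33504/23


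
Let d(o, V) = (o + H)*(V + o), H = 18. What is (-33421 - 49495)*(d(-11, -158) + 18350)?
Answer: -1423418972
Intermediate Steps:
d(o, V) = (18 + o)*(V + o) (d(o, V) = (o + 18)*(V + o) = (18 + o)*(V + o))
(-33421 - 49495)*(d(-11, -158) + 18350) = (-33421 - 49495)*(((-11)² + 18*(-158) + 18*(-11) - 158*(-11)) + 18350) = -82916*((121 - 2844 - 198 + 1738) + 18350) = -82916*(-1183 + 18350) = -82916*17167 = -1423418972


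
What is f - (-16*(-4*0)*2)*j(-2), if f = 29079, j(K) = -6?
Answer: 29079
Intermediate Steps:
f - (-16*(-4*0)*2)*j(-2) = 29079 - (-16*(-4*0)*2)*(-6) = 29079 - (-0*2)*(-6) = 29079 - (-16*0)*(-6) = 29079 - 0*(-6) = 29079 - 1*0 = 29079 + 0 = 29079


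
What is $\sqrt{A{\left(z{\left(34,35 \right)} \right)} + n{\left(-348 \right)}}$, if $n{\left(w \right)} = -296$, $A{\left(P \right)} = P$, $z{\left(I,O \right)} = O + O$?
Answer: $i \sqrt{226} \approx 15.033 i$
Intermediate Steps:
$z{\left(I,O \right)} = 2 O$
$\sqrt{A{\left(z{\left(34,35 \right)} \right)} + n{\left(-348 \right)}} = \sqrt{2 \cdot 35 - 296} = \sqrt{70 - 296} = \sqrt{-226} = i \sqrt{226}$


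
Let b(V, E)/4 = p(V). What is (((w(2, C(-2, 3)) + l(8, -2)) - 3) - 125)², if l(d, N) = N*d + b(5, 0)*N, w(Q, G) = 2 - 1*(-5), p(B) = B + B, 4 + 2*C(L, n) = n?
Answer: 47089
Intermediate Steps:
C(L, n) = -2 + n/2
p(B) = 2*B
w(Q, G) = 7 (w(Q, G) = 2 + 5 = 7)
b(V, E) = 8*V (b(V, E) = 4*(2*V) = 8*V)
l(d, N) = 40*N + N*d (l(d, N) = N*d + (8*5)*N = N*d + 40*N = 40*N + N*d)
(((w(2, C(-2, 3)) + l(8, -2)) - 3) - 125)² = (((7 - 2*(40 + 8)) - 3) - 125)² = (((7 - 2*48) - 3) - 125)² = (((7 - 96) - 3) - 125)² = ((-89 - 3) - 125)² = (-92 - 125)² = (-217)² = 47089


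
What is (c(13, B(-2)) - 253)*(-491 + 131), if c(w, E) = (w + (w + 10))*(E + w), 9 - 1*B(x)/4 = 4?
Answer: -336600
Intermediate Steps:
B(x) = 20 (B(x) = 36 - 4*4 = 36 - 16 = 20)
c(w, E) = (10 + 2*w)*(E + w) (c(w, E) = (w + (10 + w))*(E + w) = (10 + 2*w)*(E + w))
(c(13, B(-2)) - 253)*(-491 + 131) = ((2*13**2 + 10*20 + 10*13 + 2*20*13) - 253)*(-491 + 131) = ((2*169 + 200 + 130 + 520) - 253)*(-360) = ((338 + 200 + 130 + 520) - 253)*(-360) = (1188 - 253)*(-360) = 935*(-360) = -336600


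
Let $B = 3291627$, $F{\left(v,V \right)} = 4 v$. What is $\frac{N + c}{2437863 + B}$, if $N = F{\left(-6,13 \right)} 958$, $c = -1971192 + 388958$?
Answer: $- \frac{802613}{2864745} \approx -0.28017$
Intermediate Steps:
$c = -1582234$
$N = -22992$ ($N = 4 \left(-6\right) 958 = \left(-24\right) 958 = -22992$)
$\frac{N + c}{2437863 + B} = \frac{-22992 - 1582234}{2437863 + 3291627} = - \frac{1605226}{5729490} = \left(-1605226\right) \frac{1}{5729490} = - \frac{802613}{2864745}$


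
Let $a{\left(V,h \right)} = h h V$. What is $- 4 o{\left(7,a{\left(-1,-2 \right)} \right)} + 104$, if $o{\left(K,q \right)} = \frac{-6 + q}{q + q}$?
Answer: $99$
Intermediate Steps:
$a{\left(V,h \right)} = V h^{2}$ ($a{\left(V,h \right)} = h^{2} V = V h^{2}$)
$o{\left(K,q \right)} = \frac{-6 + q}{2 q}$
$- 4 o{\left(7,a{\left(-1,-2 \right)} \right)} + 104 = - 4 \frac{-6 - \left(-2\right)^{2}}{2 \left(- \left(-2\right)^{2}\right)} + 104 = - 4 \frac{-6 - 4}{2 \left(\left(-1\right) 4\right)} + 104 = - 4 \frac{-6 - 4}{2 \left(-4\right)} + 104 = - 4 \cdot \frac{1}{2} \left(- \frac{1}{4}\right) \left(-10\right) + 104 = \left(-4\right) \frac{5}{4} + 104 = -5 + 104 = 99$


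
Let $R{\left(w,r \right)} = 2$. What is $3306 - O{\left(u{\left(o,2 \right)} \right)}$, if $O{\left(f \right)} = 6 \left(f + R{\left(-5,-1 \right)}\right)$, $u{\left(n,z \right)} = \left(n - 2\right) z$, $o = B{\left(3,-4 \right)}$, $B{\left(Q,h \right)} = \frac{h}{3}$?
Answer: $3334$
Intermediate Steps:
$B{\left(Q,h \right)} = \frac{h}{3}$ ($B{\left(Q,h \right)} = h \frac{1}{3} = \frac{h}{3}$)
$o = - \frac{4}{3}$ ($o = \frac{1}{3} \left(-4\right) = - \frac{4}{3} \approx -1.3333$)
$u{\left(n,z \right)} = z \left(-2 + n\right)$ ($u{\left(n,z \right)} = \left(-2 + n\right) z = z \left(-2 + n\right)$)
$O{\left(f \right)} = 12 + 6 f$ ($O{\left(f \right)} = 6 \left(f + 2\right) = 6 \left(2 + f\right) = 12 + 6 f$)
$3306 - O{\left(u{\left(o,2 \right)} \right)} = 3306 - \left(12 + 6 \cdot 2 \left(-2 - \frac{4}{3}\right)\right) = 3306 - \left(12 + 6 \cdot 2 \left(- \frac{10}{3}\right)\right) = 3306 - \left(12 + 6 \left(- \frac{20}{3}\right)\right) = 3306 - \left(12 - 40\right) = 3306 - -28 = 3306 + 28 = 3334$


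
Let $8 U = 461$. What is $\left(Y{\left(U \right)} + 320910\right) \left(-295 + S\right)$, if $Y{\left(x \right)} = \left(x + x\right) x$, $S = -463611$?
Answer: $- \frac{2431248074873}{16} \approx -1.5195 \cdot 10^{11}$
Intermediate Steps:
$U = \frac{461}{8}$ ($U = \frac{1}{8} \cdot 461 = \frac{461}{8} \approx 57.625$)
$Y{\left(x \right)} = 2 x^{2}$ ($Y{\left(x \right)} = 2 x x = 2 x^{2}$)
$\left(Y{\left(U \right)} + 320910\right) \left(-295 + S\right) = \left(2 \left(\frac{461}{8}\right)^{2} + 320910\right) \left(-295 - 463611\right) = \left(2 \cdot \frac{212521}{64} + 320910\right) \left(-463906\right) = \left(\frac{212521}{32} + 320910\right) \left(-463906\right) = \frac{10481641}{32} \left(-463906\right) = - \frac{2431248074873}{16}$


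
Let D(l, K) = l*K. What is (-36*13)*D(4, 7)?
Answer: -13104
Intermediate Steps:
D(l, K) = K*l
(-36*13)*D(4, 7) = (-36*13)*(7*4) = -468*28 = -13104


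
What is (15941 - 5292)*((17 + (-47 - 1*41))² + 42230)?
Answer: 503388879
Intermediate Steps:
(15941 - 5292)*((17 + (-47 - 1*41))² + 42230) = 10649*((17 + (-47 - 41))² + 42230) = 10649*((17 - 88)² + 42230) = 10649*((-71)² + 42230) = 10649*(5041 + 42230) = 10649*47271 = 503388879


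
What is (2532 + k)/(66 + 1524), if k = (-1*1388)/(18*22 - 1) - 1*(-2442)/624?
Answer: 34676991/21772400 ≈ 1.5927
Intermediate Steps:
k = 16413/41080 (k = -1388/(396 - 1) + 2442*(1/624) = -1388/395 + 407/104 = 16413/41080 ≈ 0.39954)
(2532 + k)/(66 + 1524) = (2532 + 16413/41080)/(66 + 1524) = (104030973/41080)/1590 = (104030973/41080)*(1/1590) = 34676991/21772400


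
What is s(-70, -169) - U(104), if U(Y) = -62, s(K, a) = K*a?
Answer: 11892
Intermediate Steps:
s(-70, -169) - U(104) = -70*(-169) - 1*(-62) = 11830 + 62 = 11892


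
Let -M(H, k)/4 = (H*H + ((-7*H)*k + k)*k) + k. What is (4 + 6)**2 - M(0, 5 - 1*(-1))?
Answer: 268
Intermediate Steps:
M(H, k) = -4*k - 4*H**2 - 4*k*(k - 7*H*k) (M(H, k) = -4*((H*H + ((-7*H)*k + k)*k) + k) = -4*((H**2 + (-7*H*k + k)*k) + k) = -4*((H**2 + (k - 7*H*k)*k) + k) = -4*((H**2 + k*(k - 7*H*k)) + k) = -4*(k + H**2 + k*(k - 7*H*k)) = -4*k - 4*H**2 - 4*k*(k - 7*H*k))
(4 + 6)**2 - M(0, 5 - 1*(-1)) = (4 + 6)**2 - (-4*(5 - 1*(-1)) - 4*0**2 - 4*(5 - 1*(-1))**2 + 28*0*(5 - 1*(-1))**2) = 10**2 - (-4*(5 + 1) - 4*0 - 4*(5 + 1)**2 + 28*0*(5 + 1)**2) = 100 - (-4*6 + 0 - 4*6**2 + 28*0*6**2) = 100 - (-24 + 0 - 4*36 + 28*0*36) = 100 - (-24 + 0 - 144 + 0) = 100 - 1*(-168) = 100 + 168 = 268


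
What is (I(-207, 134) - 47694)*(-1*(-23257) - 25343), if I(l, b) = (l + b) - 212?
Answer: 100084194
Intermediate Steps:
I(l, b) = -212 + b + l (I(l, b) = (b + l) - 212 = -212 + b + l)
(I(-207, 134) - 47694)*(-1*(-23257) - 25343) = ((-212 + 134 - 207) - 47694)*(-1*(-23257) - 25343) = (-285 - 47694)*(23257 - 25343) = -47979*(-2086) = 100084194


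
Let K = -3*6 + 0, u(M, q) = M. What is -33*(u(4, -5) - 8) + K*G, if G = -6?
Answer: 240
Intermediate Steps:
K = -18 (K = -18 + 0 = -18)
-33*(u(4, -5) - 8) + K*G = -33*(4 - 8) - 18*(-6) = -33*(4 - 1*8) + 108 = -33*(4 - 8) + 108 = -33*(-4) + 108 = 132 + 108 = 240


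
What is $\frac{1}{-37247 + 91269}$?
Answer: $\frac{1}{54022} \approx 1.8511 \cdot 10^{-5}$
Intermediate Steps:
$\frac{1}{-37247 + 91269} = \frac{1}{54022}$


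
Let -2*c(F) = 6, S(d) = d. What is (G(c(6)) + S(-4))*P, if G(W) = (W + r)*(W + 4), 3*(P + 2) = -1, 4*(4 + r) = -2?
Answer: 161/6 ≈ 26.833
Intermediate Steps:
r = -9/2 (r = -4 + (1/4)*(-2) = -4 - 1/2 = -9/2 ≈ -4.5000)
P = -7/3 (P = -2 + (1/3)*(-1) = -2 - 1/3 = -7/3 ≈ -2.3333)
c(F) = -3 (c(F) = -1/2*6 = -3)
G(W) = (4 + W)*(-9/2 + W) (G(W) = (W - 9/2)*(W + 4) = (-9/2 + W)*(4 + W) = (4 + W)*(-9/2 + W))
(G(c(6)) + S(-4))*P = ((-18 + (-3)**2 - 1/2*(-3)) - 4)*(-7/3) = ((-18 + 9 + 3/2) - 4)*(-7/3) = (-15/2 - 4)*(-7/3) = -23/2*(-7/3) = 161/6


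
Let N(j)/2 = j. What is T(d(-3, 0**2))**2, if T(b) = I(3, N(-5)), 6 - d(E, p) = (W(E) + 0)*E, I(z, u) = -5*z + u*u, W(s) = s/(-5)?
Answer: 7225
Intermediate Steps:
W(s) = -s/5 (W(s) = s*(-1/5) = -s/5)
N(j) = 2*j
I(z, u) = u**2 - 5*z (I(z, u) = -5*z + u**2 = u**2 - 5*z)
d(E, p) = 6 + E**2/5 (d(E, p) = 6 - (-E/5 + 0)*E = 6 - (-E/5)*E = 6 - (-1)*E**2/5 = 6 + E**2/5)
T(b) = 85 (T(b) = (2*(-5))**2 - 5*3 = (-10)**2 - 15 = 100 - 15 = 85)
T(d(-3, 0**2))**2 = 85**2 = 7225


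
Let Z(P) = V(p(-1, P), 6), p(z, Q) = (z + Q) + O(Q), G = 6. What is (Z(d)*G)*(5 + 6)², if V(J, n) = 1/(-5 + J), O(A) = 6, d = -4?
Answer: -363/2 ≈ -181.50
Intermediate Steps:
p(z, Q) = 6 + Q + z (p(z, Q) = (z + Q) + 6 = (Q + z) + 6 = 6 + Q + z)
Z(P) = 1/P (Z(P) = 1/(-5 + (6 + P - 1)) = 1/(-5 + (5 + P)) = 1/P)
(Z(d)*G)*(5 + 6)² = (6/(-4))*(5 + 6)² = -¼*6*11² = -3/2*121 = -363/2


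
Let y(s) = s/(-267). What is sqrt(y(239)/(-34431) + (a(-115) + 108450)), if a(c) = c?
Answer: sqrt(1017297726166370402)/3064359 ≈ 329.14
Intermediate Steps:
y(s) = -s/267 (y(s) = s*(-1/267) = -s/267)
sqrt(y(239)/(-34431) + (a(-115) + 108450)) = sqrt(-1/267*239/(-34431) + (-115 + 108450)) = sqrt(-239/267*(-1/34431) + 108335) = sqrt(239/9193077 + 108335) = sqrt(995931997034/9193077) = sqrt(1017297726166370402)/3064359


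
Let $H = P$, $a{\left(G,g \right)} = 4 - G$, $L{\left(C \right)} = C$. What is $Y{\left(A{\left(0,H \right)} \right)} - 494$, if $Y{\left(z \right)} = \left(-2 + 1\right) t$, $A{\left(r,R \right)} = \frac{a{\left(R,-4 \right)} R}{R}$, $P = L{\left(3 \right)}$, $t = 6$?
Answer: $-500$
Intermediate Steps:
$P = 3$
$H = 3$
$A{\left(r,R \right)} = 4 - R$ ($A{\left(r,R \right)} = \frac{\left(4 - R\right) R}{R} = \frac{R \left(4 - R\right)}{R} = 4 - R$)
$Y{\left(z \right)} = -6$ ($Y{\left(z \right)} = \left(-2 + 1\right) 6 = \left(-1\right) 6 = -6$)
$Y{\left(A{\left(0,H \right)} \right)} - 494 = -6 - 494 = -500$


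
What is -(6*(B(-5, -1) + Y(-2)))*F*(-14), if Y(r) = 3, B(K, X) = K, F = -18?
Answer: 3024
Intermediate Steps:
-(6*(B(-5, -1) + Y(-2)))*F*(-14) = -(6*(-5 + 3))*(-18)*(-14) = -(6*(-2))*(-18)*(-14) = -(-12*(-18))*(-14) = -216*(-14) = -1*(-3024) = 3024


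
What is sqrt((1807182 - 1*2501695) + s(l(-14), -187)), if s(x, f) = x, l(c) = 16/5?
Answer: I*sqrt(17362745)/5 ≈ 833.37*I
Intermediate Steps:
l(c) = 16/5 (l(c) = 16*(1/5) = 16/5)
sqrt((1807182 - 1*2501695) + s(l(-14), -187)) = sqrt((1807182 - 1*2501695) + 16/5) = sqrt((1807182 - 2501695) + 16/5) = sqrt(-694513 + 16/5) = sqrt(-3472549/5) = I*sqrt(17362745)/5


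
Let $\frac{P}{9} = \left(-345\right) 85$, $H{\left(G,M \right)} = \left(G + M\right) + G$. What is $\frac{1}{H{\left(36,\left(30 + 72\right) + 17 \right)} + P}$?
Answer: $- \frac{1}{263734} \approx -3.7917 \cdot 10^{-6}$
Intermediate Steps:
$H{\left(G,M \right)} = M + 2 G$
$P = -263925$ ($P = 9 \left(\left(-345\right) 85\right) = 9 \left(-29325\right) = -263925$)
$\frac{1}{H{\left(36,\left(30 + 72\right) + 17 \right)} + P} = \frac{1}{\left(\left(\left(30 + 72\right) + 17\right) + 2 \cdot 36\right) - 263925} = \frac{1}{\left(\left(102 + 17\right) + 72\right) - 263925} = \frac{1}{\left(119 + 72\right) - 263925} = \frac{1}{191 - 263925} = \frac{1}{-263734} = - \frac{1}{263734}$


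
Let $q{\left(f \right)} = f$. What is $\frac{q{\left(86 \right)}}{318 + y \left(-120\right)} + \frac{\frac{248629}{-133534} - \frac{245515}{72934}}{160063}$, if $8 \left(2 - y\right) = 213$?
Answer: $\frac{33474268483261400}{1275554025250099611} \approx 0.026243$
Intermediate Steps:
$y = - \frac{197}{8}$ ($y = 2 - \frac{213}{8} = - \frac{197}{8} \approx -24.625$)
$\frac{q{\left(86 \right)}}{318 + y \left(-120\right)} + \frac{\frac{248629}{-133534} - \frac{245515}{72934}}{160063} = \frac{86}{318 - -2955} + \frac{\frac{248629}{-133534} - \frac{245515}{72934}}{160063} = \frac{86}{318 + 2955} + \left(248629 \left(- \frac{1}{133534}\right) - \frac{245515}{72934}\right) \frac{1}{160063} = \frac{86}{3273} + \left(- \frac{248629}{133534} - \frac{245515}{72934}\right) \frac{1}{160063} = 86 \cdot \frac{1}{3273} - \frac{12729526874}{389720142147907} = \frac{86}{3273} - \frac{12729526874}{389720142147907} = \frac{33474268483261400}{1275554025250099611}$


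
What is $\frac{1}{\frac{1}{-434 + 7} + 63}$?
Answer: $\frac{427}{26900} \approx 0.015874$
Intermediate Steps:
$\frac{1}{\frac{1}{-434 + 7} + 63} = \frac{1}{\frac{1}{-427} + 63} = \frac{1}{- \frac{1}{427} + 63} = \frac{1}{\frac{26900}{427}} = \frac{427}{26900}$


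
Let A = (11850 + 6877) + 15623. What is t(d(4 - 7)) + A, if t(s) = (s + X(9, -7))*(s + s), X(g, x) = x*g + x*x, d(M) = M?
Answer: 34452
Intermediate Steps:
A = 34350 (A = 18727 + 15623 = 34350)
X(g, x) = x**2 + g*x (X(g, x) = g*x + x**2 = x**2 + g*x)
t(s) = 2*s*(-14 + s) (t(s) = (s - 7*(9 - 7))*(s + s) = (s - 7*2)*(2*s) = (s - 14)*(2*s) = (-14 + s)*(2*s) = 2*s*(-14 + s))
t(d(4 - 7)) + A = 2*(4 - 7)*(-14 + (4 - 7)) + 34350 = 2*(-3)*(-14 - 3) + 34350 = 2*(-3)*(-17) + 34350 = 102 + 34350 = 34452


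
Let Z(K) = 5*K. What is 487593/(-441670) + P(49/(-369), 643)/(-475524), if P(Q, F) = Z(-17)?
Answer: -6818371523/6177196620 ≈ -1.1038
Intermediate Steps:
P(Q, F) = -85 (P(Q, F) = 5*(-17) = -85)
487593/(-441670) + P(49/(-369), 643)/(-475524) = 487593/(-441670) - 85/(-475524) = 487593*(-1/441670) - 85*(-1/475524) = -487593/441670 + 5/27972 = -6818371523/6177196620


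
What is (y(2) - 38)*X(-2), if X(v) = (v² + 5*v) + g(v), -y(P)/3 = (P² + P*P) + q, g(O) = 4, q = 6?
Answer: 160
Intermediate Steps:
y(P) = -18 - 6*P² (y(P) = -3*((P² + P*P) + 6) = -3*((P² + P²) + 6) = -3*(2*P² + 6) = -3*(6 + 2*P²) = -18 - 6*P²)
X(v) = 4 + v² + 5*v (X(v) = (v² + 5*v) + 4 = 4 + v² + 5*v)
(y(2) - 38)*X(-2) = ((-18 - 6*2²) - 38)*(4 + (-2)² + 5*(-2)) = ((-18 - 6*4) - 38)*(4 + 4 - 10) = ((-18 - 24) - 38)*(-2) = (-42 - 38)*(-2) = -80*(-2) = 160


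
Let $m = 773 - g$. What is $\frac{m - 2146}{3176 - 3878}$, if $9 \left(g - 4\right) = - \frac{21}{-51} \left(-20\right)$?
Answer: $\frac{210541}{107406} \approx 1.9602$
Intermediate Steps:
$g = \frac{472}{153}$ ($g = 4 + \frac{- \frac{21}{-51} \left(-20\right)}{9} = 4 + \frac{\left(-21\right) \left(- \frac{1}{51}\right) \left(-20\right)}{9} = 4 + \frac{\frac{7}{17} \left(-20\right)}{9} = 4 + \frac{1}{9} \left(- \frac{140}{17}\right) = 4 - \frac{140}{153} = \frac{472}{153} \approx 3.085$)
$m = \frac{117797}{153}$ ($m = 773 - \frac{472}{153} = \frac{117797}{153} \approx 769.92$)
$\frac{m - 2146}{3176 - 3878} = \frac{\frac{117797}{153} - 2146}{3176 - 3878} = - \frac{210541}{153 \left(-702\right)} = \left(- \frac{210541}{153}\right) \left(- \frac{1}{702}\right) = \frac{210541}{107406}$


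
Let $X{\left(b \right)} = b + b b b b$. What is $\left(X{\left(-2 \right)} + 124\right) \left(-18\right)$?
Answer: $-2484$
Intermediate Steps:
$X{\left(b \right)} = b + b^{4}$ ($X{\left(b \right)} = b + b^{2} b b = b + b^{3} b = b + b^{4}$)
$\left(X{\left(-2 \right)} + 124\right) \left(-18\right) = \left(\left(-2 + \left(-2\right)^{4}\right) + 124\right) \left(-18\right) = \left(\left(-2 + 16\right) + 124\right) \left(-18\right) = \left(14 + 124\right) \left(-18\right) = 138 \left(-18\right) = -2484$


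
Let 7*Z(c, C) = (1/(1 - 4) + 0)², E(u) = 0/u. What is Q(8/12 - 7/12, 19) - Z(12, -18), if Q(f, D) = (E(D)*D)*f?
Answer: -1/63 ≈ -0.015873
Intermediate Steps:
E(u) = 0
Z(c, C) = 1/63 (Z(c, C) = (1/(1 - 4) + 0)²/7 = (1/(-3) + 0)²/7 = (-⅓ + 0)²/7 = (-⅓)²/7 = (⅐)*(⅑) = 1/63)
Q(f, D) = 0 (Q(f, D) = (0*D)*f = 0*f = 0)
Q(8/12 - 7/12, 19) - Z(12, -18) = 0 - 1*1/63 = 0 - 1/63 = -1/63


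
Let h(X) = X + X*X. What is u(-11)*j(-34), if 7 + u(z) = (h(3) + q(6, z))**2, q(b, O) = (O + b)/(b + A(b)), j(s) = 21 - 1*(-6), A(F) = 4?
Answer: 13527/4 ≈ 3381.8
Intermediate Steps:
j(s) = 27 (j(s) = 21 + 6 = 27)
h(X) = X + X**2
q(b, O) = (O + b)/(4 + b) (q(b, O) = (O + b)/(b + 4) = (O + b)/(4 + b))
u(z) = -7 + (63/5 + z/10)**2 (u(z) = -7 + (3*(1 + 3) + (z + 6)/(4 + 6))**2 = -7 + (3*4 + (6 + z)/10)**2 = -7 + (12 + (6 + z)/10)**2 = -7 + (12 + (3/5 + z/10))**2 = -7 + (63/5 + z/10)**2)
u(-11)*j(-34) = (-7 + (126 - 11)**2/100)*27 = (-7 + (1/100)*115**2)*27 = (-7 + (1/100)*13225)*27 = (-7 + 529/4)*27 = (501/4)*27 = 13527/4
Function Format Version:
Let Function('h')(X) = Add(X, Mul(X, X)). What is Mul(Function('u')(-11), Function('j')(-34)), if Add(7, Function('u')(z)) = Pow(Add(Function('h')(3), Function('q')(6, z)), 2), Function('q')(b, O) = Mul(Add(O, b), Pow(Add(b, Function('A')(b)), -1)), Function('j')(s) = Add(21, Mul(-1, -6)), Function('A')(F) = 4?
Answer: Rational(13527, 4) ≈ 3381.8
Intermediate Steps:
Function('j')(s) = 27 (Function('j')(s) = Add(21, 6) = 27)
Function('h')(X) = Add(X, Pow(X, 2))
Function('q')(b, O) = Mul(Pow(Add(4, b), -1), Add(O, b)) (Function('q')(b, O) = Mul(Add(O, b), Pow(Add(b, 4), -1)) = Mul(Add(O, b), Pow(Add(4, b), -1)) = Mul(Pow(Add(4, b), -1), Add(O, b)))
Function('u')(z) = Add(-7, Pow(Add(Rational(63, 5), Mul(Rational(1, 10), z)), 2)) (Function('u')(z) = Add(-7, Pow(Add(Mul(3, Add(1, 3)), Mul(Pow(Add(4, 6), -1), Add(z, 6))), 2)) = Add(-7, Pow(Add(Mul(3, 4), Mul(Pow(10, -1), Add(6, z))), 2)) = Add(-7, Pow(Add(12, Mul(Rational(1, 10), Add(6, z))), 2)) = Add(-7, Pow(Add(12, Add(Rational(3, 5), Mul(Rational(1, 10), z))), 2)) = Add(-7, Pow(Add(Rational(63, 5), Mul(Rational(1, 10), z)), 2)))
Mul(Function('u')(-11), Function('j')(-34)) = Mul(Add(-7, Mul(Rational(1, 100), Pow(Add(126, -11), 2))), 27) = Mul(Add(-7, Mul(Rational(1, 100), Pow(115, 2))), 27) = Mul(Add(-7, Mul(Rational(1, 100), 13225)), 27) = Mul(Add(-7, Rational(529, 4)), 27) = Mul(Rational(501, 4), 27) = Rational(13527, 4)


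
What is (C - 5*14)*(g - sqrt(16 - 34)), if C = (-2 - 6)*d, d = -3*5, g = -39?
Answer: -1950 - 150*I*sqrt(2) ≈ -1950.0 - 212.13*I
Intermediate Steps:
d = -15
C = 120 (C = (-2 - 6)*(-15) = -8*(-15) = 120)
(C - 5*14)*(g - sqrt(16 - 34)) = (120 - 5*14)*(-39 - sqrt(16 - 34)) = (120 - 70)*(-39 - sqrt(-18)) = 50*(-39 - 3*I*sqrt(2)) = -1950 - 150*I*sqrt(2)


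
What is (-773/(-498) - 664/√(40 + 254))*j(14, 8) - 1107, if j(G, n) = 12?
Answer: -90335/83 - 1328*√6/7 ≈ -1553.1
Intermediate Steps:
(-773/(-498) - 664/√(40 + 254))*j(14, 8) - 1107 = (-773/(-498) - 664/√(40 + 254))*12 - 1107 = (-773*(-1/498) - 664*√6/42)*12 - 1107 = (773/498 - 664*√6/42)*12 - 1107 = (773/498 - 332*√6/21)*12 - 1107 = (1546/83 - 1328*√6/7) - 1107 = -90335/83 - 1328*√6/7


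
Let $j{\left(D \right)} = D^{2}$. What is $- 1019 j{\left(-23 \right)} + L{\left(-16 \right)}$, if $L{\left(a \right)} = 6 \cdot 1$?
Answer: $-539045$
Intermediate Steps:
$L{\left(a \right)} = 6$
$- 1019 j{\left(-23 \right)} + L{\left(-16 \right)} = - 1019 \left(-23\right)^{2} + 6 = \left(-1019\right) 529 + 6 = -539051 + 6 = -539045$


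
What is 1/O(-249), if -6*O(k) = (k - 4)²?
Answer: -6/64009 ≈ -9.3737e-5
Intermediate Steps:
O(k) = -(-4 + k)²/6 (O(k) = -(k - 4)²/6 = -(-4 + k)²/6)
1/O(-249) = 1/(-(-4 - 249)²/6) = 1/(-⅙*(-253)²) = 1/(-⅙*64009) = 1/(-64009/6) = -6/64009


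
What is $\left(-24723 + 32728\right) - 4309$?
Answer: $3696$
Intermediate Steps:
$\left(-24723 + 32728\right) - 4309 = 8005 - 4309 = 3696$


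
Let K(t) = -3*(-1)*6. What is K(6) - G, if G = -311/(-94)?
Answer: 1381/94 ≈ 14.691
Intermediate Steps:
G = 311/94 (G = -311*(-1/94) = 311/94 ≈ 3.3085)
K(t) = 18 (K(t) = 3*6 = 18)
K(6) - G = 18 - 1*311/94 = 18 - 311/94 = 1381/94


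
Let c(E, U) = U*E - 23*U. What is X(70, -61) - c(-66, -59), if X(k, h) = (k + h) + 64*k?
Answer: -762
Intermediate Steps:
X(k, h) = h + 65*k (X(k, h) = (h + k) + 64*k = h + 65*k)
c(E, U) = -23*U + E*U (c(E, U) = E*U - 23*U = -23*U + E*U)
X(70, -61) - c(-66, -59) = (-61 + 65*70) - (-59)*(-23 - 66) = (-61 + 4550) - (-59)*(-89) = 4489 - 1*5251 = 4489 - 5251 = -762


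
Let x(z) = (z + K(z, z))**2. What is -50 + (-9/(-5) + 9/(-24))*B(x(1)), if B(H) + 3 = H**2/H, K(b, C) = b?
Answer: -1943/40 ≈ -48.575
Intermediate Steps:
x(z) = 4*z**2 (x(z) = (z + z)**2 = (2*z)**2 = 4*z**2)
B(H) = -3 + H (B(H) = -3 + H**2/H = -3 + H)
-50 + (-9/(-5) + 9/(-24))*B(x(1)) = -50 + (-9/(-5) + 9/(-24))*(-3 + 4*1**2) = -50 + (-9*(-1/5) + 9*(-1/24))*(-3 + 4*1) = -50 + (9/5 - 3/8)*(-3 + 4) = -50 + (57/40)*1 = -50 + 57/40 = -1943/40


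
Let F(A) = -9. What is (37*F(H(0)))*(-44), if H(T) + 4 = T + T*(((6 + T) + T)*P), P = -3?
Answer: 14652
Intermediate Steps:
H(T) = -4 + T + T*(-18 - 6*T) (H(T) = -4 + (T + T*(((6 + T) + T)*(-3))) = -4 + (T + T*((6 + 2*T)*(-3))) = -4 + (T + T*(-18 - 6*T)) = -4 + T + T*(-18 - 6*T))
(37*F(H(0)))*(-44) = (37*(-9))*(-44) = -333*(-44) = 14652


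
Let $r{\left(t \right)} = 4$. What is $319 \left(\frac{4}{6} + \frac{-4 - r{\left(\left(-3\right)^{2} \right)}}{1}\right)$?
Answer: $- \frac{7018}{3} \approx -2339.3$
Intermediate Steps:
$319 \left(\frac{4}{6} + \frac{-4 - r{\left(\left(-3\right)^{2} \right)}}{1}\right) = 319 \left(\frac{4}{6} + \frac{-4 - 4}{1}\right) = 319 \left(4 \cdot \frac{1}{6} + \left(-4 - 4\right) 1\right) = 319 \left(\frac{2}{3} - 8\right) = 319 \left(- \frac{22}{3}\right) = - \frac{7018}{3}$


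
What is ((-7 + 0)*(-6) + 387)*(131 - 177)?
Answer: -19734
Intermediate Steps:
((-7 + 0)*(-6) + 387)*(131 - 177) = (-7*(-6) + 387)*(-46) = (42 + 387)*(-46) = 429*(-46) = -19734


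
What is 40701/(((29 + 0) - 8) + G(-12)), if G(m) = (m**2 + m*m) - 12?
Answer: 13567/99 ≈ 137.04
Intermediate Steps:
G(m) = -12 + 2*m**2 (G(m) = (m**2 + m**2) - 12 = 2*m**2 - 12 = -12 + 2*m**2)
40701/(((29 + 0) - 8) + G(-12)) = 40701/(((29 + 0) - 8) + (-12 + 2*(-12)**2)) = 40701/((29 - 8) + (-12 + 2*144)) = 40701/(21 + (-12 + 288)) = 40701/(21 + 276) = 40701/297 = (1/297)*40701 = 13567/99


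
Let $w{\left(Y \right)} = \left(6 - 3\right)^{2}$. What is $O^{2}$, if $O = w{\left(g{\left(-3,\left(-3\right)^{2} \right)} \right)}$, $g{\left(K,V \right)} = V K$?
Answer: $81$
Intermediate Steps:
$g{\left(K,V \right)} = K V$
$w{\left(Y \right)} = 9$ ($w{\left(Y \right)} = 3^{2} = 9$)
$O = 9$
$O^{2} = 9^{2} = 81$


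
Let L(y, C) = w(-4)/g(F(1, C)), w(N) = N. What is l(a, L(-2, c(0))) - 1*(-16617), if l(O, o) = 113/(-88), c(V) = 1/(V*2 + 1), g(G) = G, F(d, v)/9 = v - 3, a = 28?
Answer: 1462183/88 ≈ 16616.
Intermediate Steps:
F(d, v) = -27 + 9*v (F(d, v) = 9*(v - 3) = 9*(-3 + v) = -27 + 9*v)
c(V) = 1/(1 + 2*V) (c(V) = 1/(2*V + 1) = 1/(1 + 2*V))
L(y, C) = -4/(-27 + 9*C)
l(O, o) = -113/88 (l(O, o) = 113*(-1/88) = -113/88)
l(a, L(-2, c(0))) - 1*(-16617) = -113/88 - 1*(-16617) = -113/88 + 16617 = 1462183/88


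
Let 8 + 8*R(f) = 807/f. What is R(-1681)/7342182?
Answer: -14255/98737663536 ≈ -1.4437e-7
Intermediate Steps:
R(f) = -1 + 807/(8*f) (R(f) = -1 + (807/f)/8 = -1 + 807/(8*f))
R(-1681)/7342182 = ((807/8 - 1*(-1681))/(-1681))/7342182 = -(807/8 + 1681)/1681*(1/7342182) = -1/1681*14255/8*(1/7342182) = -14255/13448*1/7342182 = -14255/98737663536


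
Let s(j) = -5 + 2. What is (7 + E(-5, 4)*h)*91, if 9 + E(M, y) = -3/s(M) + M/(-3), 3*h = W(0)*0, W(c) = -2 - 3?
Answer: 637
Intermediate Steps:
W(c) = -5
s(j) = -3
h = 0 (h = (-5*0)/3 = (1/3)*0 = 0)
E(M, y) = -8 - M/3 (E(M, y) = -9 + (-3/(-3) + M/(-3)) = -9 + (-3*(-1/3) + M*(-1/3)) = -9 + (1 - M/3) = -8 - M/3)
(7 + E(-5, 4)*h)*91 = (7 + (-8 - 1/3*(-5))*0)*91 = (7 + (-8 + 5/3)*0)*91 = (7 - 19/3*0)*91 = (7 + 0)*91 = 7*91 = 637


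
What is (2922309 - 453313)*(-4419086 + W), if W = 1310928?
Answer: -7674029669368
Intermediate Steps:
(2922309 - 453313)*(-4419086 + W) = (2922309 - 453313)*(-4419086 + 1310928) = 2468996*(-3108158) = -7674029669368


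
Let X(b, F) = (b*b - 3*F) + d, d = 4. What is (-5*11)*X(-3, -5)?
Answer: -1540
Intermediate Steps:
X(b, F) = 4 + b**2 - 3*F (X(b, F) = (b*b - 3*F) + 4 = (b**2 - 3*F) + 4 = 4 + b**2 - 3*F)
(-5*11)*X(-3, -5) = (-5*11)*(4 + (-3)**2 - 3*(-5)) = -55*(4 + 9 + 15) = -55*28 = -1540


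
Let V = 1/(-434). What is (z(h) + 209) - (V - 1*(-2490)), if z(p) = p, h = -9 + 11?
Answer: -989085/434 ≈ -2279.0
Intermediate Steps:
h = 2
V = -1/434 ≈ -0.0023041
(z(h) + 209) - (V - 1*(-2490)) = (2 + 209) - (-1/434 - 1*(-2490)) = 211 - (-1/434 + 2490) = 211 - 1*1080659/434 = 211 - 1080659/434 = -989085/434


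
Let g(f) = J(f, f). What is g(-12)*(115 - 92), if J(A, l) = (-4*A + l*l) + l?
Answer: 4140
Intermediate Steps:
J(A, l) = l + l² - 4*A (J(A, l) = (-4*A + l²) + l = (l² - 4*A) + l = l + l² - 4*A)
g(f) = f² - 3*f (g(f) = f + f² - 4*f = f² - 3*f)
g(-12)*(115 - 92) = (-12*(-3 - 12))*(115 - 92) = -12*(-15)*23 = 180*23 = 4140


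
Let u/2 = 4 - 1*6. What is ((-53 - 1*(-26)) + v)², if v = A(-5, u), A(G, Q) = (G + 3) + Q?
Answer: 1089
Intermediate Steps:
u = -4 (u = 2*(4 - 1*6) = 2*(4 - 6) = 2*(-2) = -4)
A(G, Q) = 3 + G + Q (A(G, Q) = (3 + G) + Q = 3 + G + Q)
v = -6 (v = 3 - 5 - 4 = -6)
((-53 - 1*(-26)) + v)² = ((-53 - 1*(-26)) - 6)² = ((-53 + 26) - 6)² = (-27 - 6)² = (-33)² = 1089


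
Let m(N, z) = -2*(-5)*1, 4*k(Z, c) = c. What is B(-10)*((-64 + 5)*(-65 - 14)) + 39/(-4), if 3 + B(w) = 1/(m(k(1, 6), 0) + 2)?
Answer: -40813/3 ≈ -13604.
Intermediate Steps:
k(Z, c) = c/4
m(N, z) = 10 (m(N, z) = 10*1 = 10)
B(w) = -35/12 (B(w) = -3 + 1/(10 + 2) = -3 + 1/12 = -35/12)
B(-10)*((-64 + 5)*(-65 - 14)) + 39/(-4) = -35*(-64 + 5)*(-65 - 14)/12 + 39/(-4) = -(-2065)*(-79)/12 + 39*(-¼) = -35/12*4661 - 39/4 = -163135/12 - 39/4 = -40813/3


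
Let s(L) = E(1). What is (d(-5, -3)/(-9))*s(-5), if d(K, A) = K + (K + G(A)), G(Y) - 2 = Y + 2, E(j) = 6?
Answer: 6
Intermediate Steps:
s(L) = 6
G(Y) = 4 + Y (G(Y) = 2 + (Y + 2) = 2 + (2 + Y) = 4 + Y)
d(K, A) = 4 + A + 2*K (d(K, A) = K + (K + (4 + A)) = K + (4 + A + K) = 4 + A + 2*K)
(d(-5, -3)/(-9))*s(-5) = ((4 - 3 + 2*(-5))/(-9))*6 = -(4 - 3 - 10)/9*6 = -1/9*(-9)*6 = 1*6 = 6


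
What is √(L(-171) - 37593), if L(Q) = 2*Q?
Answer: 3*I*√4215 ≈ 194.77*I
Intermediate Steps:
√(L(-171) - 37593) = √(2*(-171) - 37593) = √(-342 - 37593) = √(-37935) = 3*I*√4215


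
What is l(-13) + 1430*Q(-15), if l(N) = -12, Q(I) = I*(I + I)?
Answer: 643488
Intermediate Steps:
Q(I) = 2*I**2 (Q(I) = I*(2*I) = 2*I**2)
l(-13) + 1430*Q(-15) = -12 + 1430*(2*(-15)**2) = -12 + 1430*(2*225) = -12 + 1430*450 = -12 + 643500 = 643488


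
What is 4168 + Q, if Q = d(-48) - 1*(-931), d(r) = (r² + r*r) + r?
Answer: 9659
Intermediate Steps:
d(r) = r + 2*r² (d(r) = (r² + r²) + r = 2*r² + r = r + 2*r²)
Q = 5491 (Q = -48*(1 + 2*(-48)) - 1*(-931) = -48*(1 - 96) + 931 = -48*(-95) + 931 = 4560 + 931 = 5491)
4168 + Q = 4168 + 5491 = 9659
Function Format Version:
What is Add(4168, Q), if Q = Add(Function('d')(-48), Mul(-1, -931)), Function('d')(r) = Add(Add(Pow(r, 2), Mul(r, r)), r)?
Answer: 9659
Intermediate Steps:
Function('d')(r) = Add(r, Mul(2, Pow(r, 2))) (Function('d')(r) = Add(Add(Pow(r, 2), Pow(r, 2)), r) = Add(Mul(2, Pow(r, 2)), r) = Add(r, Mul(2, Pow(r, 2))))
Q = 5491 (Q = Add(Mul(-48, Add(1, Mul(2, -48))), Mul(-1, -931)) = Add(Mul(-48, Add(1, -96)), 931) = Add(Mul(-48, -95), 931) = Add(4560, 931) = 5491)
Add(4168, Q) = Add(4168, 5491) = 9659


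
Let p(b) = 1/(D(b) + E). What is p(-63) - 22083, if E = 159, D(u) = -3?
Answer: -3444947/156 ≈ -22083.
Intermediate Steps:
p(b) = 1/156 (p(b) = 1/(-3 + 159) = 1/156)
p(-63) - 22083 = 1/156 - 22083 = -3444947/156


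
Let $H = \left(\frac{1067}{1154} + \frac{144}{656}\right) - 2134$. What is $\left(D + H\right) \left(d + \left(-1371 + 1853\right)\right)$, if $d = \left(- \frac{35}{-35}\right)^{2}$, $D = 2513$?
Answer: $\frac{8687305137}{47314} \approx 1.8361 \cdot 10^{5}$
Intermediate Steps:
$H = - \frac{100913943}{47314}$ ($H = \left(1067 \cdot \frac{1}{1154} + 144 \cdot \frac{1}{656}\right) - 2134 = \left(\frac{1067}{1154} + \frac{9}{41}\right) - 2134 = \frac{54133}{47314} - 2134 = - \frac{100913943}{47314} \approx -2132.9$)
$d = 1$ ($d = \left(\left(-35\right) \left(- \frac{1}{35}\right)\right)^{2} = 1^{2} = 1$)
$\left(D + H\right) \left(d + \left(-1371 + 1853\right)\right) = \left(2513 - \frac{100913943}{47314}\right) \left(1 + \left(-1371 + 1853\right)\right) = \frac{17986139 \left(1 + 482\right)}{47314} = \frac{17986139}{47314} \cdot 483 = \frac{8687305137}{47314}$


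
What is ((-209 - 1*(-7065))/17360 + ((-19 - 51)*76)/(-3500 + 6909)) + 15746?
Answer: 16638983499/1056790 ≈ 15745.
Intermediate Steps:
((-209 - 1*(-7065))/17360 + ((-19 - 51)*76)/(-3500 + 6909)) + 15746 = ((-209 + 7065)*(1/17360) - 70*76/3409) + 15746 = (6856*(1/17360) - 5320*1/3409) + 15746 = (857/2170 - 760/487) + 15746 = -1231841/1056790 + 15746 = 16638983499/1056790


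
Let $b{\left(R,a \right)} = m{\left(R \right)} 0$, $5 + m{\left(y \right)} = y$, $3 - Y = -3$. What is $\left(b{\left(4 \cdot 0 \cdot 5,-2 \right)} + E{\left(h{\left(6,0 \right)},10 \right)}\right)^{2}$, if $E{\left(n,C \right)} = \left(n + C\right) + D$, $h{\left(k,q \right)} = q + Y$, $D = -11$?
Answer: $25$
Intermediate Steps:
$Y = 6$ ($Y = 3 - -3 = 3 + 3 = 6$)
$m{\left(y \right)} = -5 + y$
$h{\left(k,q \right)} = 6 + q$ ($h{\left(k,q \right)} = q + 6 = 6 + q$)
$E{\left(n,C \right)} = -11 + C + n$ ($E{\left(n,C \right)} = \left(n + C\right) - 11 = \left(C + n\right) - 11 = -11 + C + n$)
$b{\left(R,a \right)} = 0$ ($b{\left(R,a \right)} = \left(-5 + R\right) 0 = 0$)
$\left(b{\left(4 \cdot 0 \cdot 5,-2 \right)} + E{\left(h{\left(6,0 \right)},10 \right)}\right)^{2} = \left(0 + \left(-11 + 10 + \left(6 + 0\right)\right)\right)^{2} = \left(0 + \left(-11 + 10 + 6\right)\right)^{2} = \left(0 + 5\right)^{2} = 5^{2} = 25$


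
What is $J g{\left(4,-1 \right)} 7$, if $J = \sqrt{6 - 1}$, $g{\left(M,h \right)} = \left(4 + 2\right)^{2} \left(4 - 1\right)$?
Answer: $756 \sqrt{5} \approx 1690.5$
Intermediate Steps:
$g{\left(M,h \right)} = 108$ ($g{\left(M,h \right)} = 6^{2} \cdot 3 = 36 \cdot 3 = 108$)
$J = \sqrt{5} \approx 2.2361$
$J g{\left(4,-1 \right)} 7 = \sqrt{5} \cdot 108 \cdot 7 = 108 \sqrt{5} \cdot 7 = 756 \sqrt{5}$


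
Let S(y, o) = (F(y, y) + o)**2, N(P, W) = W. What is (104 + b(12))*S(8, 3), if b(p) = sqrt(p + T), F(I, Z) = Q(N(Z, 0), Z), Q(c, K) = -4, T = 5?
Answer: 104 + sqrt(17) ≈ 108.12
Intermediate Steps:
F(I, Z) = -4
b(p) = sqrt(5 + p) (b(p) = sqrt(p + 5) = sqrt(5 + p))
S(y, o) = (-4 + o)**2
(104 + b(12))*S(8, 3) = (104 + sqrt(5 + 12))*(-4 + 3)**2 = (104 + sqrt(17))*(-1)**2 = (104 + sqrt(17))*1 = 104 + sqrt(17)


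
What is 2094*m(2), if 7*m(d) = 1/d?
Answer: 1047/7 ≈ 149.57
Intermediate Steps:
m(d) = 1/(7*d)
2094*m(2) = 2094*((⅐)/2) = 2094*((⅐)*(½)) = 2094*(1/14) = 1047/7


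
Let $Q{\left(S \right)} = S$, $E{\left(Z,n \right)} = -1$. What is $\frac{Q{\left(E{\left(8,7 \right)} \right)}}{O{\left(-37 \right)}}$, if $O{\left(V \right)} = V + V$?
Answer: $\frac{1}{74} \approx 0.013514$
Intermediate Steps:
$O{\left(V \right)} = 2 V$
$\frac{Q{\left(E{\left(8,7 \right)} \right)}}{O{\left(-37 \right)}} = - \frac{1}{2 \left(-37\right)} = - \frac{1}{-74} = \left(-1\right) \left(- \frac{1}{74}\right) = \frac{1}{74}$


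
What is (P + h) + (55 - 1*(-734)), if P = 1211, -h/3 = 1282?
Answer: -1846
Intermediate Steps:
h = -3846 (h = -3*1282 = -3846)
(P + h) + (55 - 1*(-734)) = (1211 - 3846) + (55 - 1*(-734)) = -2635 + (55 + 734) = -2635 + 789 = -1846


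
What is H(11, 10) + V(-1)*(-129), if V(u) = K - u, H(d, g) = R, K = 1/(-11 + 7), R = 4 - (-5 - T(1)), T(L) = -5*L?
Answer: -371/4 ≈ -92.750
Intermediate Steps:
R = 4 (R = 4 - (-5 - (-5)) = 4 - (-5 - 1*(-5)) = 4 - (-5 + 5) = 4 - 1*0 = 4 + 0 = 4)
K = -1/4 (K = 1/(-4) = -1/4 ≈ -0.25000)
H(d, g) = 4
V(u) = -1/4 - u
H(11, 10) + V(-1)*(-129) = 4 + (-1/4 - 1*(-1))*(-129) = 4 + (-1/4 + 1)*(-129) = 4 + (3/4)*(-129) = 4 - 387/4 = -371/4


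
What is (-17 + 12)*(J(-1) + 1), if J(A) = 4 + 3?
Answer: -40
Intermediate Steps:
J(A) = 7
(-17 + 12)*(J(-1) + 1) = (-17 + 12)*(7 + 1) = -5*8 = -40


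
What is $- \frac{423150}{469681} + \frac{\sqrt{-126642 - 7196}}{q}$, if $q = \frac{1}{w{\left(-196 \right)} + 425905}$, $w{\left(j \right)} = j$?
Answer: $- \frac{13650}{15151} + 425709 i \sqrt{133838} \approx -0.90093 + 1.5574 \cdot 10^{8} i$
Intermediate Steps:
$q = \frac{1}{425709}$ ($q = \frac{1}{-196 + 425905} = \frac{1}{425709} \approx 2.349 \cdot 10^{-6}$)
$- \frac{423150}{469681} + \frac{\sqrt{-126642 - 7196}}{q} = - \frac{423150}{469681} + \sqrt{-126642 - 7196} \frac{1}{\frac{1}{425709}} = \left(-423150\right) \frac{1}{469681} + \sqrt{-133838} \cdot 425709 = - \frac{13650}{15151} + i \sqrt{133838} \cdot 425709 = - \frac{13650}{15151} + 425709 i \sqrt{133838}$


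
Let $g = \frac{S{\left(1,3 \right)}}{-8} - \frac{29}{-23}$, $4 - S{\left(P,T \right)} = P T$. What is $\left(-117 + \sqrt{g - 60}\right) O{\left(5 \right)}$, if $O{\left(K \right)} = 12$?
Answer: $-1404 + \frac{3 i \sqrt{498226}}{23} \approx -1404.0 + 92.068 i$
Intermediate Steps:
$S{\left(P,T \right)} = 4 - P T$
$g = \frac{209}{184}$ ($g = \frac{4 - 1 \cdot 3}{-8} - \frac{29}{-23} = \left(4 - 3\right) \left(- \frac{1}{8}\right) - - \frac{29}{23} = 1 \left(- \frac{1}{8}\right) + \frac{29}{23} = - \frac{1}{8} + \frac{29}{23} = \frac{209}{184} \approx 1.1359$)
$\left(-117 + \sqrt{g - 60}\right) O{\left(5 \right)} = \left(-117 + \sqrt{\frac{209}{184} - 60}\right) 12 = \left(-117 + \sqrt{- \frac{10831}{184}}\right) 12 = \left(-117 + \frac{i \sqrt{498226}}{92}\right) 12 = -1404 + \frac{3 i \sqrt{498226}}{23}$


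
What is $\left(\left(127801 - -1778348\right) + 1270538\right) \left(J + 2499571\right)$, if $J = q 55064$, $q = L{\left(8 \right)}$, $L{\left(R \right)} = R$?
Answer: $9339723445021$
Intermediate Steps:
$q = 8$
$J = 440512$ ($J = 8 \cdot 55064 = 440512$)
$\left(\left(127801 - -1778348\right) + 1270538\right) \left(J + 2499571\right) = \left(\left(127801 - -1778348\right) + 1270538\right) \left(440512 + 2499571\right) = \left(\left(127801 + 1778348\right) + 1270538\right) 2940083 = \left(1906149 + 1270538\right) 2940083 = 3176687 \cdot 2940083 = 9339723445021$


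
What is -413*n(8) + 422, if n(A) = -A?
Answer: 3726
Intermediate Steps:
-413*n(8) + 422 = -(-413)*8 + 422 = -413*(-8) + 422 = 3304 + 422 = 3726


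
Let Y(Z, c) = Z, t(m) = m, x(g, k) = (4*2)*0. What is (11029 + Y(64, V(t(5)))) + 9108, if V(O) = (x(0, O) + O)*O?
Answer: 20201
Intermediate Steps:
x(g, k) = 0 (x(g, k) = 8*0 = 0)
V(O) = O² (V(O) = (0 + O)*O = O*O = O²)
(11029 + Y(64, V(t(5)))) + 9108 = (11029 + 64) + 9108 = 11093 + 9108 = 20201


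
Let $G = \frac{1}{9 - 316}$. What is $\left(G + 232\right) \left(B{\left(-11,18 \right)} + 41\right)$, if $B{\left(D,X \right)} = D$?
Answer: $\frac{2136690}{307} \approx 6959.9$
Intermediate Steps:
$G = - \frac{1}{307}$ ($G = \frac{1}{-307} = - \frac{1}{307} \approx -0.0032573$)
$\left(G + 232\right) \left(B{\left(-11,18 \right)} + 41\right) = \left(- \frac{1}{307} + 232\right) \left(-11 + 41\right) = \frac{71223}{307} \cdot 30 = \frac{2136690}{307}$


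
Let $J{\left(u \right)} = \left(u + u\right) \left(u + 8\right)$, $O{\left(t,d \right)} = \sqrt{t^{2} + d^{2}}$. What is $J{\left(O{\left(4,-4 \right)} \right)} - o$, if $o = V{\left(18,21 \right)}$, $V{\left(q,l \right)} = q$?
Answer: $46 + 64 \sqrt{2} \approx 136.51$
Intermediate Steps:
$O{\left(t,d \right)} = \sqrt{d^{2} + t^{2}}$
$J{\left(u \right)} = 2 u \left(8 + u\right)$
$o = 18$
$J{\left(O{\left(4,-4 \right)} \right)} - o = 2 \sqrt{\left(-4\right)^{2} + 4^{2}} \left(8 + \sqrt{\left(-4\right)^{2} + 4^{2}}\right) - 18 = 2 \sqrt{16 + 16} \left(8 + \sqrt{16 + 16}\right) - 18 = 2 \sqrt{32} \left(8 + \sqrt{32}\right) - 18 = 2 \cdot 4 \sqrt{2} \left(8 + 4 \sqrt{2}\right) - 18 = 8 \sqrt{2} \left(8 + 4 \sqrt{2}\right) - 18 = -18 + 8 \sqrt{2} \left(8 + 4 \sqrt{2}\right)$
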